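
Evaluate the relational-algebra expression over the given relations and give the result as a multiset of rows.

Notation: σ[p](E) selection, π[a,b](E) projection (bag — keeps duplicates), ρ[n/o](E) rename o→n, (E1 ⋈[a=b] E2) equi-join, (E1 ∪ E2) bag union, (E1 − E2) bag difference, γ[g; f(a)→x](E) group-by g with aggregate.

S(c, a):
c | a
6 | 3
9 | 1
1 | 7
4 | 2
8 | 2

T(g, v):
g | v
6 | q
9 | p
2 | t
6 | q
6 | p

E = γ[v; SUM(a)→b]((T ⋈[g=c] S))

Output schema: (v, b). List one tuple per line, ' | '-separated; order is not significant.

Row counts bottom-up:
  T → 5
  S → 5
  (T ⋈[g=c] S) → 4
  γ[v; SUM(a)→b]((T ⋈[g=c] S)) → 2

== RESULT ==
v | b
p | 4
q | 6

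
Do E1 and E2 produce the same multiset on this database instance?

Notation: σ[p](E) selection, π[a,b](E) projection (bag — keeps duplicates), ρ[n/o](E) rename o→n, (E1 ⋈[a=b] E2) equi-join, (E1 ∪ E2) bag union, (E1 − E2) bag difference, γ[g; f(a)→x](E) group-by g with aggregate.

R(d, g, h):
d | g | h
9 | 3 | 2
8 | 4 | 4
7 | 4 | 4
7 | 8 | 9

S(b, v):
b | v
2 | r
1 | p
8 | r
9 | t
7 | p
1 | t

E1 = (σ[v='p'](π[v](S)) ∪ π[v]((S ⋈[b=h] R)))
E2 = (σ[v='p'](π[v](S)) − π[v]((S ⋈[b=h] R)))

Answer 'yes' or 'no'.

E1 stepwise |·|:
  S → 6
  π[v](S) → 6
  σ[v='p'](π[v](S)) → 2
  S → 6
  R → 4
  (S ⋈[b=h] R) → 2
  π[v]((S ⋈[b=h] R)) → 2
  (σ[v='p'](π[v](S)) ∪ π[v]((S ⋈[b=h] R))) → 4
E2 stepwise |·|:
  S → 6
  π[v](S) → 6
  σ[v='p'](π[v](S)) → 2
  S → 6
  R → 4
  (S ⋈[b=h] R) → 2
  π[v]((S ⋈[b=h] R)) → 2
  (σ[v='p'](π[v](S)) − π[v]((S ⋈[b=h] R))) → 2

E1 result:
v
p
p
r
t
E2 result:
v
p
p
Witness: ('t',) appears 1× in E1 but 0× in E2.

no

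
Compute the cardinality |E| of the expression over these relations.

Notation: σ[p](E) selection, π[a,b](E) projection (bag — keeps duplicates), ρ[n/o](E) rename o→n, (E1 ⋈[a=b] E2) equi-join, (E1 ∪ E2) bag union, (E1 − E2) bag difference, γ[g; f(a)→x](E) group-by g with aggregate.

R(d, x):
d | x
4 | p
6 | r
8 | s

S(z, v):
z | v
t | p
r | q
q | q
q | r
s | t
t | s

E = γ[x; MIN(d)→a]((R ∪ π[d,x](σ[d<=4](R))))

Stepwise |·|:
  R → 3
  R → 3
  σ[d<=4](R) → 1
  π[d,x](σ[d<=4](R)) → 1
  (R ∪ π[d,x](σ[d<=4](R))) → 4
  γ[x; MIN(d)→a]((R ∪ π[d,x](σ[d<=4](R)))) → 3

|E| = 3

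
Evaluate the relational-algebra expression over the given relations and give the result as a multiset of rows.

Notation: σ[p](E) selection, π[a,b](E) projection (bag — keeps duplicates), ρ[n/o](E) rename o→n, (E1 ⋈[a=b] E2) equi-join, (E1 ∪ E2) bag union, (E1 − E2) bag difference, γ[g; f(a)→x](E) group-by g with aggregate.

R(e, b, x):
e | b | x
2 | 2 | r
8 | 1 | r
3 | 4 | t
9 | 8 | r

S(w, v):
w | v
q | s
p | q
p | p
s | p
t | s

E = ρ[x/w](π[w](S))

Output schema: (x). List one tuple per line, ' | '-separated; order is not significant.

Stepwise |·|:
  S → 5
  π[w](S) → 5
  ρ[x/w](π[w](S)) → 5

== RESULT ==
x
p
p
q
s
t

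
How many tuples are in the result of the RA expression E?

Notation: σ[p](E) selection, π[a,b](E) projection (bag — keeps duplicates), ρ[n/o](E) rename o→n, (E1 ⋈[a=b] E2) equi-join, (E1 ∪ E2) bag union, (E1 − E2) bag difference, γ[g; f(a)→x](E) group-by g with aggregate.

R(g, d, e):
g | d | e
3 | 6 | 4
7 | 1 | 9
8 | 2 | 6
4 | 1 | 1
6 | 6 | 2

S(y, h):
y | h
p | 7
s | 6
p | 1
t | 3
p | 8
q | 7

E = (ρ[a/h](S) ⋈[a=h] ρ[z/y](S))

Stepwise |·|:
  S → 6
  ρ[a/h](S) → 6
  S → 6
  ρ[z/y](S) → 6
  (ρ[a/h](S) ⋈[a=h] ρ[z/y](S)) → 8

|E| = 8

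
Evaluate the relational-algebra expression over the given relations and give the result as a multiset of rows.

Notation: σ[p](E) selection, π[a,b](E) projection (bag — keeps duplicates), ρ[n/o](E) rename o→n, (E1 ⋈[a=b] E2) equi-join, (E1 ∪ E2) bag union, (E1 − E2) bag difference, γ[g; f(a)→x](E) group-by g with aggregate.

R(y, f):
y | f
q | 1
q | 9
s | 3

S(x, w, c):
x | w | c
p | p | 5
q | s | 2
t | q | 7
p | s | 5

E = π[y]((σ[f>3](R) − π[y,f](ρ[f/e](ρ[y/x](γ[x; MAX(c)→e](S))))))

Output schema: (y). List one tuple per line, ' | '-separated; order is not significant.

Stepwise |·|:
  R → 3
  σ[f>3](R) → 1
  S → 4
  γ[x; MAX(c)→e](S) → 3
  ρ[y/x](γ[x; MAX(c)→e](S)) → 3
  ρ[f/e](ρ[y/x](γ[x; MAX(c)→e](S))) → 3
  π[y,f](ρ[f/e](ρ[y/x](γ[x; MAX(c)→e](S)))) → 3
  (σ[f>3](R) − π[y,f](ρ[f/e](ρ[y/x](γ[x; MAX(c)→e](S))))) → 1
  π[y]((σ[f>3](R) − π[y,f](ρ[f/e](ρ[y/x](γ[x; MAX(c)→e](S)))))) → 1

== RESULT ==
y
q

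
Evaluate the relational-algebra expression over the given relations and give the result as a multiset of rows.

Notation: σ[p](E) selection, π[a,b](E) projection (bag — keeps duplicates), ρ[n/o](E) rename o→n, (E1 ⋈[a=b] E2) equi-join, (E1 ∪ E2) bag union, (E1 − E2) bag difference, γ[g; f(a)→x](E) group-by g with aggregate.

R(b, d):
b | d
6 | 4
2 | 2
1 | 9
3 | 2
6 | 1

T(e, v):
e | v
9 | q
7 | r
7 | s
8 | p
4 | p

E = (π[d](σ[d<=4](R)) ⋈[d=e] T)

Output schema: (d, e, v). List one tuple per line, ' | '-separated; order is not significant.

Row counts bottom-up:
  R → 5
  σ[d<=4](R) → 4
  π[d](σ[d<=4](R)) → 4
  T → 5
  (π[d](σ[d<=4](R)) ⋈[d=e] T) → 1

== RESULT ==
d | e | v
4 | 4 | p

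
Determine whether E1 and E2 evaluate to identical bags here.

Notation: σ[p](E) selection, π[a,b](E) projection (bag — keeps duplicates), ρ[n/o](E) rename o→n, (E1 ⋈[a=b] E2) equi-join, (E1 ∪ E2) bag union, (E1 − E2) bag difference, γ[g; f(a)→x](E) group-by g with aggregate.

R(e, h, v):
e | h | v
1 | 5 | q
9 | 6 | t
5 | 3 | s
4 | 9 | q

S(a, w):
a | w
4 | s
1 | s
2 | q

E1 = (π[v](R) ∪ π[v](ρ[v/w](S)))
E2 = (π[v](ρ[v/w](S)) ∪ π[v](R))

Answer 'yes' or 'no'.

E1 row counts bottom-up:
  R → 4
  π[v](R) → 4
  S → 3
  ρ[v/w](S) → 3
  π[v](ρ[v/w](S)) → 3
  (π[v](R) ∪ π[v](ρ[v/w](S))) → 7
E2 row counts bottom-up:
  S → 3
  ρ[v/w](S) → 3
  π[v](ρ[v/w](S)) → 3
  R → 4
  π[v](R) → 4
  (π[v](ρ[v/w](S)) ∪ π[v](R)) → 7

E1 and E2 produce the same multiset:
v
q
q
q
s
s
s
t

yes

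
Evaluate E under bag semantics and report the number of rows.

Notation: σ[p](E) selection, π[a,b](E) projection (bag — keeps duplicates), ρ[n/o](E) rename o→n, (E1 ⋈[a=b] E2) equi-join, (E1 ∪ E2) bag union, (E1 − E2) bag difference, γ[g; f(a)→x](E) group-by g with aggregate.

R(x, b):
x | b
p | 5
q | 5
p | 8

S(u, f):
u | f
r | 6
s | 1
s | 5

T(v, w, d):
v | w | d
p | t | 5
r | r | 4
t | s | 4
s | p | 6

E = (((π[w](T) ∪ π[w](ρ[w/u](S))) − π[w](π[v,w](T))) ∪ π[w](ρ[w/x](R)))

Subexpression sizes:
  T → 4
  π[w](T) → 4
  S → 3
  ρ[w/u](S) → 3
  π[w](ρ[w/u](S)) → 3
  (π[w](T) ∪ π[w](ρ[w/u](S))) → 7
  T → 4
  π[v,w](T) → 4
  π[w](π[v,w](T)) → 4
  ((π[w](T) ∪ π[w](ρ[w/u](S))) − π[w](π[v,w](T))) → 3
  R → 3
  ρ[w/x](R) → 3
  π[w](ρ[w/x](R)) → 3
  (((π[w](T) ∪ π[w](ρ[w/u](S))) − π[w](π[v,w](T))) ∪ π[w](ρ[w/x](R))) → 6

|E| = 6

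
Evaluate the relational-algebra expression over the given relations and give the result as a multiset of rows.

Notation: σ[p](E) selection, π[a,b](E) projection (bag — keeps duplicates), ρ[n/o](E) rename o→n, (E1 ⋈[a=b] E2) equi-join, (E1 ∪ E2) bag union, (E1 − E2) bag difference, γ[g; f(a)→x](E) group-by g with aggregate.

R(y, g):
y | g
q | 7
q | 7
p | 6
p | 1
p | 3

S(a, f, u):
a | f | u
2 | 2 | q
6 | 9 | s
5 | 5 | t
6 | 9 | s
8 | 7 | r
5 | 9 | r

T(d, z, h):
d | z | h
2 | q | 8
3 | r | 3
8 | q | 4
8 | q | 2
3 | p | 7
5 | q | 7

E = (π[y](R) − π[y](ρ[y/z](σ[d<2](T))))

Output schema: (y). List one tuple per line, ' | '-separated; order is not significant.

Row counts bottom-up:
  R → 5
  π[y](R) → 5
  T → 6
  σ[d<2](T) → 0
  ρ[y/z](σ[d<2](T)) → 0
  π[y](ρ[y/z](σ[d<2](T))) → 0
  (π[y](R) − π[y](ρ[y/z](σ[d<2](T)))) → 5

== RESULT ==
y
p
p
p
q
q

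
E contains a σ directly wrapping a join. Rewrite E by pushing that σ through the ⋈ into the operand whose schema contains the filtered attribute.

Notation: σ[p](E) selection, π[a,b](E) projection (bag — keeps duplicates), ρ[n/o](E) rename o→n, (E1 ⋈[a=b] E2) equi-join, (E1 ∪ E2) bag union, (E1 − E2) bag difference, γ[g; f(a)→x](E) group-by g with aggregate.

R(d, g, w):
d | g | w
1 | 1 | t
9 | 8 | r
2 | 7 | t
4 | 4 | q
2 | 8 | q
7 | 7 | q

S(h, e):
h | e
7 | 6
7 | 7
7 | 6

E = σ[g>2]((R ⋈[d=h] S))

σ filters on g, owned by the left side.
E' = (σ[g>2](R) ⋈[d=h] S)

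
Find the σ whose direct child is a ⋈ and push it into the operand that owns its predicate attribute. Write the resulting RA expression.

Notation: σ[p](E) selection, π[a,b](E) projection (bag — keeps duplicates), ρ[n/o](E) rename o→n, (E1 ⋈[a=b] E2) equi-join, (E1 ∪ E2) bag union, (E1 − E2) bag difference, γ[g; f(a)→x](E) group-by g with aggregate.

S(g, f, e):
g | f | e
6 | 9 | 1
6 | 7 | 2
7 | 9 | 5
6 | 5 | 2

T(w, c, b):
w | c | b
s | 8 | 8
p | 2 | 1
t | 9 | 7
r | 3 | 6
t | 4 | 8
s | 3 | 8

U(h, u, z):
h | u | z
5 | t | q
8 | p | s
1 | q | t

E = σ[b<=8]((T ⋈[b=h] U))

σ filters on b, owned by the left side.
E' = (σ[b<=8](T) ⋈[b=h] U)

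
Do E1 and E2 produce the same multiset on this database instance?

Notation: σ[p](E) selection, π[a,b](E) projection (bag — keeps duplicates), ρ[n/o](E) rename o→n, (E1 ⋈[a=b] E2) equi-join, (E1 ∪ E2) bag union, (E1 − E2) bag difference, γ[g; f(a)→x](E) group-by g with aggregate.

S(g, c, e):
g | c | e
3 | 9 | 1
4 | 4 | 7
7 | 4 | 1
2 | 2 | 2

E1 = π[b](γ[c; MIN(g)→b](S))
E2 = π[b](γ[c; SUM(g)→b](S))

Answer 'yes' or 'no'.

E1 row counts bottom-up:
  S → 4
  γ[c; MIN(g)→b](S) → 3
  π[b](γ[c; MIN(g)→b](S)) → 3
E2 row counts bottom-up:
  S → 4
  γ[c; SUM(g)→b](S) → 3
  π[b](γ[c; SUM(g)→b](S)) → 3

E1 result:
b
2
3
4
E2 result:
b
2
3
11
Witness: (11,) appears 0× in E1 but 1× in E2.

no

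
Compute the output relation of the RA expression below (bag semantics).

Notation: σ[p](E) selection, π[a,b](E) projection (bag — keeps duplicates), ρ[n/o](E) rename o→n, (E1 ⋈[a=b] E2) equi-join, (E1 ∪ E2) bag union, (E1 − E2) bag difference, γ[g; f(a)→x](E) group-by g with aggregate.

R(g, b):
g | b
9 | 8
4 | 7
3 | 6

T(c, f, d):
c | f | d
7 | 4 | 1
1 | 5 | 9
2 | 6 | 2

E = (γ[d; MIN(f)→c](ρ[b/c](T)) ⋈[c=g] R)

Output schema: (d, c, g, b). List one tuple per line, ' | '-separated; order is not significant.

Per-node cardinality:
  T → 3
  ρ[b/c](T) → 3
  γ[d; MIN(f)→c](ρ[b/c](T)) → 3
  R → 3
  (γ[d; MIN(f)→c](ρ[b/c](T)) ⋈[c=g] R) → 1

== RESULT ==
d | c | g | b
1 | 4 | 4 | 7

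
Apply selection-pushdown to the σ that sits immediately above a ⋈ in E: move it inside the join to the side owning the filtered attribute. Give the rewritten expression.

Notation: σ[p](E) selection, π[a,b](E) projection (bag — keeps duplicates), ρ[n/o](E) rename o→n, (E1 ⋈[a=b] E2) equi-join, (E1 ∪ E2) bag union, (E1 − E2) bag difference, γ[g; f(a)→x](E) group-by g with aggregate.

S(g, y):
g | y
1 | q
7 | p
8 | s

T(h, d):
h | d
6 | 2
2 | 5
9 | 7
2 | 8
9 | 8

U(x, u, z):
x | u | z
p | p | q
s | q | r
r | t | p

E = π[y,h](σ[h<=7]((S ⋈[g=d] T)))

σ filters on h, owned by the right side.
E' = π[y,h]((S ⋈[g=d] σ[h<=7](T)))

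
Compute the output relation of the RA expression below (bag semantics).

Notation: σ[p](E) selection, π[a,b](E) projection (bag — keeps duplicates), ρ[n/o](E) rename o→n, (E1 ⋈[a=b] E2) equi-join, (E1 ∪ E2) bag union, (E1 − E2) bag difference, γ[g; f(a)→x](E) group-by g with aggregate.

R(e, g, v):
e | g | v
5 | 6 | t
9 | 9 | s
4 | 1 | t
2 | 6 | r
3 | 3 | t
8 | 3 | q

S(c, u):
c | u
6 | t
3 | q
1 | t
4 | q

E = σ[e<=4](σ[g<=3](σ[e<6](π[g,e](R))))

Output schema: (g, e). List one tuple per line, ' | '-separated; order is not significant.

Per-node cardinality:
  R → 6
  π[g,e](R) → 6
  σ[e<6](π[g,e](R)) → 4
  σ[g<=3](σ[e<6](π[g,e](R))) → 2
  σ[e<=4](σ[g<=3](σ[e<6](π[g,e](R)))) → 2

== RESULT ==
g | e
1 | 4
3 | 3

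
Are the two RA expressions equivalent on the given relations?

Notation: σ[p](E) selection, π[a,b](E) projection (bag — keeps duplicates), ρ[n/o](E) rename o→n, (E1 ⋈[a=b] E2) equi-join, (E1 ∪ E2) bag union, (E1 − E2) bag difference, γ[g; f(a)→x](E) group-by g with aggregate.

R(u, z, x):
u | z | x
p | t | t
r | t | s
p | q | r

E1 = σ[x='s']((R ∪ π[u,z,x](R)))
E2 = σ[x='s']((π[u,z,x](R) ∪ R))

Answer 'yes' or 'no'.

E1 stepwise |·|:
  R → 3
  R → 3
  π[u,z,x](R) → 3
  (R ∪ π[u,z,x](R)) → 6
  σ[x='s']((R ∪ π[u,z,x](R))) → 2
E2 stepwise |·|:
  R → 3
  π[u,z,x](R) → 3
  R → 3
  (π[u,z,x](R) ∪ R) → 6
  σ[x='s']((π[u,z,x](R) ∪ R)) → 2

E1 and E2 produce the same multiset:
u | z | x
r | t | s
r | t | s

yes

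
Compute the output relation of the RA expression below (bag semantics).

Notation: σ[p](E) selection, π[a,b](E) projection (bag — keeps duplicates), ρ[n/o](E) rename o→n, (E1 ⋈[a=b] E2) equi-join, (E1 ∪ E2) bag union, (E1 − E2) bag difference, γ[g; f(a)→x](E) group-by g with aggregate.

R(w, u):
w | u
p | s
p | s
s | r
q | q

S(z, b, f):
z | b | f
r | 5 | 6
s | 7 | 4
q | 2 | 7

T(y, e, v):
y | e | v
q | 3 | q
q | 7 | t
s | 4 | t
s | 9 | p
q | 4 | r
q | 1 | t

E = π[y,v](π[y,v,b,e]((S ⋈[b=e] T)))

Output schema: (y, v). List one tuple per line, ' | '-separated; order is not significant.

Stepwise |·|:
  S → 3
  T → 6
  (S ⋈[b=e] T) → 1
  π[y,v,b,e]((S ⋈[b=e] T)) → 1
  π[y,v](π[y,v,b,e]((S ⋈[b=e] T))) → 1

== RESULT ==
y | v
q | t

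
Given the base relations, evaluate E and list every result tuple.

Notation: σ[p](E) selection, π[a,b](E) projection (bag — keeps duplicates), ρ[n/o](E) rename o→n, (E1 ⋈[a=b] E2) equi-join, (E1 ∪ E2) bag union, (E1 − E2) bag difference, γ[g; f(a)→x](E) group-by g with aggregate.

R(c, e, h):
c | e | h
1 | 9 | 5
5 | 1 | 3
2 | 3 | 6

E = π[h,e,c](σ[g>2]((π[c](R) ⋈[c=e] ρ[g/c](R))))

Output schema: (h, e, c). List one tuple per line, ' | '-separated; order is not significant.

Row counts bottom-up:
  R → 3
  π[c](R) → 3
  R → 3
  ρ[g/c](R) → 3
  (π[c](R) ⋈[c=e] ρ[g/c](R)) → 1
  σ[g>2]((π[c](R) ⋈[c=e] ρ[g/c](R))) → 1
  π[h,e,c](σ[g>2]((π[c](R) ⋈[c=e] ρ[g/c](R)))) → 1

== RESULT ==
h | e | c
3 | 1 | 1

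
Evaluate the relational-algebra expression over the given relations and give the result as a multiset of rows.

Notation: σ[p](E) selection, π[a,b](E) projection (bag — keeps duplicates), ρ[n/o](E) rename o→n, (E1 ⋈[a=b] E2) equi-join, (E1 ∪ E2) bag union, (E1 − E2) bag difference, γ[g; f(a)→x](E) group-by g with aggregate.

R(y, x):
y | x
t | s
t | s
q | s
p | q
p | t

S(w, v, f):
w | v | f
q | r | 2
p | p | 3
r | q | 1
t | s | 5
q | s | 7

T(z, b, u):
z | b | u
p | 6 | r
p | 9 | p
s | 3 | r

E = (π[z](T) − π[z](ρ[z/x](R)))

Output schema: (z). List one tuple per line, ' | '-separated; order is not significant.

Per-node cardinality:
  T → 3
  π[z](T) → 3
  R → 5
  ρ[z/x](R) → 5
  π[z](ρ[z/x](R)) → 5
  (π[z](T) − π[z](ρ[z/x](R))) → 2

== RESULT ==
z
p
p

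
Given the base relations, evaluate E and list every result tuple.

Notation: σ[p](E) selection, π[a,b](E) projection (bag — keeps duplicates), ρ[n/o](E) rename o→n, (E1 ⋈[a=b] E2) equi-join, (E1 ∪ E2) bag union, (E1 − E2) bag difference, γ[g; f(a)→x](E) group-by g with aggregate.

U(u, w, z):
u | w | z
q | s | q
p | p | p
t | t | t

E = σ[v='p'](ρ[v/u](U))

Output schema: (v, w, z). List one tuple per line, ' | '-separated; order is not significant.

Stepwise |·|:
  U → 3
  ρ[v/u](U) → 3
  σ[v='p'](ρ[v/u](U)) → 1

== RESULT ==
v | w | z
p | p | p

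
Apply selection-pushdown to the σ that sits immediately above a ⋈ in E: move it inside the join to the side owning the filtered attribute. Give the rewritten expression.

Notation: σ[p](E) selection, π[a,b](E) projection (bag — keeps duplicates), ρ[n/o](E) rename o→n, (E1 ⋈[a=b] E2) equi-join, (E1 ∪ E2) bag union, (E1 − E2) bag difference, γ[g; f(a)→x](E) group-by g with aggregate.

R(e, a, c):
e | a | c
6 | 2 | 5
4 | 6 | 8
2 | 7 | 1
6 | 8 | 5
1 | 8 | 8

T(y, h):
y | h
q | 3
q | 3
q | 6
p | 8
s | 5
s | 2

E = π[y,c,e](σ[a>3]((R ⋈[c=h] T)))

σ filters on a, owned by the left side.
E' = π[y,c,e]((σ[a>3](R) ⋈[c=h] T))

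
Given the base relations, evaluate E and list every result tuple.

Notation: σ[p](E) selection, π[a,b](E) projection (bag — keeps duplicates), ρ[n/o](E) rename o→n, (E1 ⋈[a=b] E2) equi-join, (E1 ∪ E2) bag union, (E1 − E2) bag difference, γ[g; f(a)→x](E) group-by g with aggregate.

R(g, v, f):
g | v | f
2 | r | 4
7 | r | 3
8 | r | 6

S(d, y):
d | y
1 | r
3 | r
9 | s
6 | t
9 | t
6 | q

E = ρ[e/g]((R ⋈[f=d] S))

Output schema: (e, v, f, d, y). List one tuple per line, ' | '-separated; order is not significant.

Stepwise |·|:
  R → 3
  S → 6
  (R ⋈[f=d] S) → 3
  ρ[e/g]((R ⋈[f=d] S)) → 3

== RESULT ==
e | v | f | d | y
7 | r | 3 | 3 | r
8 | r | 6 | 6 | q
8 | r | 6 | 6 | t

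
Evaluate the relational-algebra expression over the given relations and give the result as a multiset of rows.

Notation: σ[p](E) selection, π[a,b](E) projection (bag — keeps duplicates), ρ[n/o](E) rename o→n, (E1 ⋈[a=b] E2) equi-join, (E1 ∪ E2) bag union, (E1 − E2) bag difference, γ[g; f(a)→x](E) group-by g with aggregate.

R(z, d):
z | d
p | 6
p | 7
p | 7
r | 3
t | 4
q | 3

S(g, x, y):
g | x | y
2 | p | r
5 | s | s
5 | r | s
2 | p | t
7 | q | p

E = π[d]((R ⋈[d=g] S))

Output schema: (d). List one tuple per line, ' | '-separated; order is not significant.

Row counts bottom-up:
  R → 6
  S → 5
  (R ⋈[d=g] S) → 2
  π[d]((R ⋈[d=g] S)) → 2

== RESULT ==
d
7
7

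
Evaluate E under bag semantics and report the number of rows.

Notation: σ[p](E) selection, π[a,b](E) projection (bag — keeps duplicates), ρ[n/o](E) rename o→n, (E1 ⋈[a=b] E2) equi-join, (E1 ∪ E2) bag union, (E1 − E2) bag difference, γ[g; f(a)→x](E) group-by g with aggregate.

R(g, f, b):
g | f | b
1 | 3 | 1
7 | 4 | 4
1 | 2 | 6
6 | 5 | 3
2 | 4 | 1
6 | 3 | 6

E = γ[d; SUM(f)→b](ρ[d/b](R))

Row counts bottom-up:
  R → 6
  ρ[d/b](R) → 6
  γ[d; SUM(f)→b](ρ[d/b](R)) → 4

|E| = 4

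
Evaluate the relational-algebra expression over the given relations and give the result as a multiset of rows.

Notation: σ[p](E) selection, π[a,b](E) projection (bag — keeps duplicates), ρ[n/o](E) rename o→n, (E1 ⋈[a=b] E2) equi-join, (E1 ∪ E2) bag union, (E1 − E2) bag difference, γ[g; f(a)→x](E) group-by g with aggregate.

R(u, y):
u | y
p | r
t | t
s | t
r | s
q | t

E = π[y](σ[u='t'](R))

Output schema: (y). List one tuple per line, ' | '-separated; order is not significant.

Per-node cardinality:
  R → 5
  σ[u='t'](R) → 1
  π[y](σ[u='t'](R)) → 1

== RESULT ==
y
t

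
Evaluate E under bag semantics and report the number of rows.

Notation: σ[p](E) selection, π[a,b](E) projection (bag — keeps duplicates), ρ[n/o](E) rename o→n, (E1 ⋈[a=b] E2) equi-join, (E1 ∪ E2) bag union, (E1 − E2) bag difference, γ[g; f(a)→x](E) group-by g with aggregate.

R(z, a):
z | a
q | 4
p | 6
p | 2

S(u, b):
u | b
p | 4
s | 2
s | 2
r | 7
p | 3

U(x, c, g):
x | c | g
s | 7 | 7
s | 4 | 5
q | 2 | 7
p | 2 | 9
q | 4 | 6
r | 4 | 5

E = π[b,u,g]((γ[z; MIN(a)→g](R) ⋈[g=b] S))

Per-node cardinality:
  R → 3
  γ[z; MIN(a)→g](R) → 2
  S → 5
  (γ[z; MIN(a)→g](R) ⋈[g=b] S) → 3
  π[b,u,g]((γ[z; MIN(a)→g](R) ⋈[g=b] S)) → 3

|E| = 3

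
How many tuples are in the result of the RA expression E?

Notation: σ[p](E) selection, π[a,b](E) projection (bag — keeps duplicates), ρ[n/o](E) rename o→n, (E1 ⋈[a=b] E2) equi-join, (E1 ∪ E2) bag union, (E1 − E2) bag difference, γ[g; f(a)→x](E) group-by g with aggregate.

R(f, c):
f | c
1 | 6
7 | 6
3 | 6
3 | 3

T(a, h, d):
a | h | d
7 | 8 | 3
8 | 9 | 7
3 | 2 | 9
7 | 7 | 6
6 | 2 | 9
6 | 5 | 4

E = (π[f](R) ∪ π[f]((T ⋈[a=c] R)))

Subexpression sizes:
  R → 4
  π[f](R) → 4
  T → 6
  R → 4
  (T ⋈[a=c] R) → 7
  π[f]((T ⋈[a=c] R)) → 7
  (π[f](R) ∪ π[f]((T ⋈[a=c] R))) → 11

|E| = 11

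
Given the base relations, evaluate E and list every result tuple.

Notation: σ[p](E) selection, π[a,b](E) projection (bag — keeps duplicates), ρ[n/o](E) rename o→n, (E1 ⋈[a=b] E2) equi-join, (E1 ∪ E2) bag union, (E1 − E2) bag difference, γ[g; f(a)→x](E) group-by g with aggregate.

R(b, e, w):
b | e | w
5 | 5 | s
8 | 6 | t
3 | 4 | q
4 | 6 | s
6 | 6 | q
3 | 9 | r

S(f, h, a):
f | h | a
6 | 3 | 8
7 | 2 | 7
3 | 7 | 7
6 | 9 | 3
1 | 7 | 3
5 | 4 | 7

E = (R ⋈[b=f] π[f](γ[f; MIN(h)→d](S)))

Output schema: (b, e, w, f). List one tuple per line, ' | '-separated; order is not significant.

Row counts bottom-up:
  R → 6
  S → 6
  γ[f; MIN(h)→d](S) → 5
  π[f](γ[f; MIN(h)→d](S)) → 5
  (R ⋈[b=f] π[f](γ[f; MIN(h)→d](S))) → 4

== RESULT ==
b | e | w | f
3 | 4 | q | 3
3 | 9 | r | 3
5 | 5 | s | 5
6 | 6 | q | 6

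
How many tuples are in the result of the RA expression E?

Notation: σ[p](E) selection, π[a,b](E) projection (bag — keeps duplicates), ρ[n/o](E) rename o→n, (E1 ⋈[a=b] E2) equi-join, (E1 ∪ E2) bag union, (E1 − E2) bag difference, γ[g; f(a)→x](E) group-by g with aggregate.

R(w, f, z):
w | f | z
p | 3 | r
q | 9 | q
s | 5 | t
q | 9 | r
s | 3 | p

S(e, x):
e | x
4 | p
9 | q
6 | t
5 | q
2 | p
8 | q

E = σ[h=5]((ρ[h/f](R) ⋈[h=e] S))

Row counts bottom-up:
  R → 5
  ρ[h/f](R) → 5
  S → 6
  (ρ[h/f](R) ⋈[h=e] S) → 3
  σ[h=5]((ρ[h/f](R) ⋈[h=e] S)) → 1

|E| = 1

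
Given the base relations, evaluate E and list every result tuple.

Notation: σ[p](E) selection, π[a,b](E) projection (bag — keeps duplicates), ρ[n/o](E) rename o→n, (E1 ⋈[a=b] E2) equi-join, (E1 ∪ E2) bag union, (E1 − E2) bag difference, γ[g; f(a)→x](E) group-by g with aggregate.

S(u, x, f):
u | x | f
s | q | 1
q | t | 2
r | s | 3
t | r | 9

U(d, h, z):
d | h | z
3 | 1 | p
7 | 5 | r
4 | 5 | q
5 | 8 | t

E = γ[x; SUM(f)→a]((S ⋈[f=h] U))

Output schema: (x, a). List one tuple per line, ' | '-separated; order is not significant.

Subexpression sizes:
  S → 4
  U → 4
  (S ⋈[f=h] U) → 1
  γ[x; SUM(f)→a]((S ⋈[f=h] U)) → 1

== RESULT ==
x | a
q | 1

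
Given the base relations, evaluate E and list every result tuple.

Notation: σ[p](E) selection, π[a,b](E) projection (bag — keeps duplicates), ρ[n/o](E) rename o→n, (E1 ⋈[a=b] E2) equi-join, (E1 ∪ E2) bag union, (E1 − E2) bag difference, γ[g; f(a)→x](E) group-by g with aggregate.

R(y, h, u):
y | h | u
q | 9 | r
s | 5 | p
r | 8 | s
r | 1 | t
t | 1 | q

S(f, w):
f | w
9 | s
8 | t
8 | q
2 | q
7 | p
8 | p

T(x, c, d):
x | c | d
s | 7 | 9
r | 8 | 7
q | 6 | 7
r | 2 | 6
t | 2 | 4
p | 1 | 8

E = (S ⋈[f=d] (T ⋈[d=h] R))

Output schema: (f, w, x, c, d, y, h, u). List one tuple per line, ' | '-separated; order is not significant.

Stepwise |·|:
  S → 6
  T → 6
  R → 5
  (T ⋈[d=h] R) → 2
  (S ⋈[f=d] (T ⋈[d=h] R)) → 4

== RESULT ==
f | w | x | c | d | y | h | u
8 | p | p | 1 | 8 | r | 8 | s
8 | q | p | 1 | 8 | r | 8 | s
8 | t | p | 1 | 8 | r | 8 | s
9 | s | s | 7 | 9 | q | 9 | r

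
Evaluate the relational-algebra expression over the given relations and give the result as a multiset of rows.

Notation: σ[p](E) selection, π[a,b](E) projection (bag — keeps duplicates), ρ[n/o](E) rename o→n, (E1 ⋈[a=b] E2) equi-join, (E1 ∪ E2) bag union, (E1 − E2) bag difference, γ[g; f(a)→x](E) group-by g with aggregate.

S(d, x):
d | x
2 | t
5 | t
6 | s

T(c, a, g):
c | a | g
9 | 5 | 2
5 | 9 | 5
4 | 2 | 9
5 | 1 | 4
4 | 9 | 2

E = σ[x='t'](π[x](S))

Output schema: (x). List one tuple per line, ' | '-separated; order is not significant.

Per-node cardinality:
  S → 3
  π[x](S) → 3
  σ[x='t'](π[x](S)) → 2

== RESULT ==
x
t
t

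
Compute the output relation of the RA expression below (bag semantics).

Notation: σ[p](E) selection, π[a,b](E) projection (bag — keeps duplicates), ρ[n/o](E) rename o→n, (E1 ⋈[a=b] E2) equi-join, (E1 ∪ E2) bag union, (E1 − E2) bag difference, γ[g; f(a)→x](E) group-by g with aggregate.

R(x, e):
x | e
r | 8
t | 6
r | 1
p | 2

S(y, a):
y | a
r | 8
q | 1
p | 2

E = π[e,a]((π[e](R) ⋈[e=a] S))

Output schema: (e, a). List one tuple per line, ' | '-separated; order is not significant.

Row counts bottom-up:
  R → 4
  π[e](R) → 4
  S → 3
  (π[e](R) ⋈[e=a] S) → 3
  π[e,a]((π[e](R) ⋈[e=a] S)) → 3

== RESULT ==
e | a
1 | 1
2 | 2
8 | 8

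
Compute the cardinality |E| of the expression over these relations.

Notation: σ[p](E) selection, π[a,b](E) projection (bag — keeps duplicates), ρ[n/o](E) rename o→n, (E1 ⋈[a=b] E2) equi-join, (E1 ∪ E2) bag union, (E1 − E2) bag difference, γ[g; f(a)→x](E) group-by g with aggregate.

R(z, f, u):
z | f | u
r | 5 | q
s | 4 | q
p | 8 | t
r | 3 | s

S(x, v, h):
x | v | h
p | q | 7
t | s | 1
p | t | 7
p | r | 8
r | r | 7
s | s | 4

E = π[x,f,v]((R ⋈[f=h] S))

Stepwise |·|:
  R → 4
  S → 6
  (R ⋈[f=h] S) → 2
  π[x,f,v]((R ⋈[f=h] S)) → 2

|E| = 2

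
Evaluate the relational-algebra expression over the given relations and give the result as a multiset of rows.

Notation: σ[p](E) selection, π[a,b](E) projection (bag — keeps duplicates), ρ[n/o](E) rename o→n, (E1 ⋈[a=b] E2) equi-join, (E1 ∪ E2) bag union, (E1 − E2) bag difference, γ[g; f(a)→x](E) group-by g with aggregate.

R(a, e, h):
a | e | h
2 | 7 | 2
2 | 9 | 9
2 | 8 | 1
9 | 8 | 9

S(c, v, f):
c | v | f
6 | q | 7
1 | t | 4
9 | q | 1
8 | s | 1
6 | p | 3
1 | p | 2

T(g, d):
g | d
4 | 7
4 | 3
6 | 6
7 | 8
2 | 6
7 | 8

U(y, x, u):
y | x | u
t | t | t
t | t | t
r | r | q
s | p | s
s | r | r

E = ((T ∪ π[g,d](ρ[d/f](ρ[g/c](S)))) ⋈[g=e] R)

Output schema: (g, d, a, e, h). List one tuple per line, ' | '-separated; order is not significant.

Row counts bottom-up:
  T → 6
  S → 6
  ρ[g/c](S) → 6
  ρ[d/f](ρ[g/c](S)) → 6
  π[g,d](ρ[d/f](ρ[g/c](S))) → 6
  (T ∪ π[g,d](ρ[d/f](ρ[g/c](S)))) → 12
  R → 4
  ((T ∪ π[g,d](ρ[d/f](ρ[g/c](S)))) ⋈[g=e] R) → 5

== RESULT ==
g | d | a | e | h
7 | 8 | 2 | 7 | 2
7 | 8 | 2 | 7 | 2
8 | 1 | 2 | 8 | 1
8 | 1 | 9 | 8 | 9
9 | 1 | 2 | 9 | 9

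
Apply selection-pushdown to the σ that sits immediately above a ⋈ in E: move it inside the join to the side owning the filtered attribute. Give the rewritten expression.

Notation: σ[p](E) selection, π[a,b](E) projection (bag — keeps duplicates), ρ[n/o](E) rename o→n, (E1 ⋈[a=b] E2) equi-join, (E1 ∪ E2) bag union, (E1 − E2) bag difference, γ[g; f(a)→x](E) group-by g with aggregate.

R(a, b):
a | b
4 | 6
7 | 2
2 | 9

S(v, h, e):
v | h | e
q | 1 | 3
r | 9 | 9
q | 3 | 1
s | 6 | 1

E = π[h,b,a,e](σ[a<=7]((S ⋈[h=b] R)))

σ filters on a, owned by the right side.
E' = π[h,b,a,e]((S ⋈[h=b] σ[a<=7](R)))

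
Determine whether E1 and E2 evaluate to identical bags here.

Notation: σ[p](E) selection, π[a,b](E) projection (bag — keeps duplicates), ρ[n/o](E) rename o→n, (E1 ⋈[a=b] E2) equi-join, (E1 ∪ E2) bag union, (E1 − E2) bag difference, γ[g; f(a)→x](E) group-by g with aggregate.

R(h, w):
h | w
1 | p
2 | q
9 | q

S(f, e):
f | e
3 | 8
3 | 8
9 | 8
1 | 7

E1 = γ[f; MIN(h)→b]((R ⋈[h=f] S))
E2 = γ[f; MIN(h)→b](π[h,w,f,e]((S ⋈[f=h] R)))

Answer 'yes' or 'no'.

E1 row counts bottom-up:
  R → 3
  S → 4
  (R ⋈[h=f] S) → 2
  γ[f; MIN(h)→b]((R ⋈[h=f] S)) → 2
E2 row counts bottom-up:
  S → 4
  R → 3
  (S ⋈[f=h] R) → 2
  π[h,w,f,e]((S ⋈[f=h] R)) → 2
  γ[f; MIN(h)→b](π[h,w,f,e]((S ⋈[f=h] R))) → 2

E1 and E2 produce the same multiset:
f | b
1 | 1
9 | 9

yes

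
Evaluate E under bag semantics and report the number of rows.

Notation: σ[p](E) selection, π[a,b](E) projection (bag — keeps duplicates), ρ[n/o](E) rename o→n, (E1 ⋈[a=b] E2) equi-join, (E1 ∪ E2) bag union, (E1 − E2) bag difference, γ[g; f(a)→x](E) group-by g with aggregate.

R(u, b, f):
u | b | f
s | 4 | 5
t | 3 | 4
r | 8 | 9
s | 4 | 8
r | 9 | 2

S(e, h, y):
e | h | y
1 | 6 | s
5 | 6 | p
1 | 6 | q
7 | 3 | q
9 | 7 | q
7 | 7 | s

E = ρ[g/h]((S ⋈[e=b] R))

Row counts bottom-up:
  S → 6
  R → 5
  (S ⋈[e=b] R) → 1
  ρ[g/h]((S ⋈[e=b] R)) → 1

|E| = 1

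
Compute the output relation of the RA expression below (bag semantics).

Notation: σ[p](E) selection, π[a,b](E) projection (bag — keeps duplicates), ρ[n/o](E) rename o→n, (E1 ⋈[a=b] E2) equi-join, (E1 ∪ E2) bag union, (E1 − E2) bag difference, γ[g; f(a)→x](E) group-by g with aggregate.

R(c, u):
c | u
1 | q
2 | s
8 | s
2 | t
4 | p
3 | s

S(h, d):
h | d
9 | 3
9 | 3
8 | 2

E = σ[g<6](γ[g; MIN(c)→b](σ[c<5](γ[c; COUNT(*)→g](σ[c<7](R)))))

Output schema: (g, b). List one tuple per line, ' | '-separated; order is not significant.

Row counts bottom-up:
  R → 6
  σ[c<7](R) → 5
  γ[c; COUNT(*)→g](σ[c<7](R)) → 4
  σ[c<5](γ[c; COUNT(*)→g](σ[c<7](R))) → 4
  γ[g; MIN(c)→b](σ[c<5](γ[c; COUNT(*)→g](σ[c<7](R)))) → 2
  σ[g<6](γ[g; MIN(c)→b](σ[c<5](γ[c; COUNT(*)→g](σ[c<7](R))))) → 2

== RESULT ==
g | b
1 | 1
2 | 2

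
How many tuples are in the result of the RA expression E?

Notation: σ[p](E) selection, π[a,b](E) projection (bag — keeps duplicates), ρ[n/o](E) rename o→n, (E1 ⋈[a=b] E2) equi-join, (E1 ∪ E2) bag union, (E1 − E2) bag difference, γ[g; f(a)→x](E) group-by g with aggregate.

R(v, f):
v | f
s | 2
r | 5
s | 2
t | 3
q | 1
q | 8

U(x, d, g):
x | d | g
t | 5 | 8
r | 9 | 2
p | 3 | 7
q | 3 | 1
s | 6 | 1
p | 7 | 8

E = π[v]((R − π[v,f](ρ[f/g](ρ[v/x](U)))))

Stepwise |·|:
  R → 6
  U → 6
  ρ[v/x](U) → 6
  ρ[f/g](ρ[v/x](U)) → 6
  π[v,f](ρ[f/g](ρ[v/x](U))) → 6
  (R − π[v,f](ρ[f/g](ρ[v/x](U)))) → 5
  π[v]((R − π[v,f](ρ[f/g](ρ[v/x](U))))) → 5

|E| = 5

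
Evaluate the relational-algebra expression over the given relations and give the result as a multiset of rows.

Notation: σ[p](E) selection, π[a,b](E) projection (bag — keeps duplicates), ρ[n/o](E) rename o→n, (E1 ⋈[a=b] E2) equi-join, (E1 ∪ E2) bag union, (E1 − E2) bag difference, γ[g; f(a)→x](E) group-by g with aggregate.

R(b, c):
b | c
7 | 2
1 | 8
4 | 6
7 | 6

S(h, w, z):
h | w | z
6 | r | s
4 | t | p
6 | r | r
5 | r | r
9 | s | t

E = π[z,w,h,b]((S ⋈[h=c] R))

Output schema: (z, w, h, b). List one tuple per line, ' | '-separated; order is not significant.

Per-node cardinality:
  S → 5
  R → 4
  (S ⋈[h=c] R) → 4
  π[z,w,h,b]((S ⋈[h=c] R)) → 4

== RESULT ==
z | w | h | b
r | r | 6 | 4
r | r | 6 | 7
s | r | 6 | 4
s | r | 6 | 7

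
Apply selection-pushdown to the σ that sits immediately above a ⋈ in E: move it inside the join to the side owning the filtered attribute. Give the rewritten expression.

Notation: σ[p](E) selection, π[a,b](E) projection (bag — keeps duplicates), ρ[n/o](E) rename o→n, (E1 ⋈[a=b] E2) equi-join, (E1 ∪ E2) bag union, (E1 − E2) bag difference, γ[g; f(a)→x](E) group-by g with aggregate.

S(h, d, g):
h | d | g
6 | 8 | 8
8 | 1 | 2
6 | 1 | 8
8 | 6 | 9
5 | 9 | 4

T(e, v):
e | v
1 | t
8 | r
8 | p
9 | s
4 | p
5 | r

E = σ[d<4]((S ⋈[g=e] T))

σ filters on d, owned by the left side.
E' = (σ[d<4](S) ⋈[g=e] T)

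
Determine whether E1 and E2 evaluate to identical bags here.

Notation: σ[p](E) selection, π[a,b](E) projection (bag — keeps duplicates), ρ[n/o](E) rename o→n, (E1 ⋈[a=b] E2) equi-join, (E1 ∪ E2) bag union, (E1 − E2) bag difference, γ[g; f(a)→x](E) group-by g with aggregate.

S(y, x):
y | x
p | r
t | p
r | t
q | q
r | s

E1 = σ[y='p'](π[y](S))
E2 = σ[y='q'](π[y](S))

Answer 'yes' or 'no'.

E1 row counts bottom-up:
  S → 5
  π[y](S) → 5
  σ[y='p'](π[y](S)) → 1
E2 row counts bottom-up:
  S → 5
  π[y](S) → 5
  σ[y='q'](π[y](S)) → 1

E1 result:
y
p
E2 result:
y
q
Witness: ('p',) appears 1× in E1 but 0× in E2.

no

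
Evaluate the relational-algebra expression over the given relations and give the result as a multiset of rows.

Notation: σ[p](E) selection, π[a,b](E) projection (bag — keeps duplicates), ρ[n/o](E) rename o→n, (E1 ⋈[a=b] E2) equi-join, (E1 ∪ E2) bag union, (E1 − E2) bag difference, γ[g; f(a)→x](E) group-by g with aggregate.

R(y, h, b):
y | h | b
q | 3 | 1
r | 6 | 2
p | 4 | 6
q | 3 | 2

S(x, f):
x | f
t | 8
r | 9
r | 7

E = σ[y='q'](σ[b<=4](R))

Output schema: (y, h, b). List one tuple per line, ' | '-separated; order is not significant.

Row counts bottom-up:
  R → 4
  σ[b<=4](R) → 3
  σ[y='q'](σ[b<=4](R)) → 2

== RESULT ==
y | h | b
q | 3 | 1
q | 3 | 2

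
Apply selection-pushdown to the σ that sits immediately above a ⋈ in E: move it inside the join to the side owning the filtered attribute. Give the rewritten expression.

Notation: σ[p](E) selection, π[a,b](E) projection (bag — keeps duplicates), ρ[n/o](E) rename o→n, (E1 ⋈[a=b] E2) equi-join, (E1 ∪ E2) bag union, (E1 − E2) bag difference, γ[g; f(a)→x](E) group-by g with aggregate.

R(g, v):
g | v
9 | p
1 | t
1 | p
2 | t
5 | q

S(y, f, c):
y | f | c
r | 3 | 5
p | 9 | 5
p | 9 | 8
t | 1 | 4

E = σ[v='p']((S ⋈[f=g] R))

σ filters on v, owned by the right side.
E' = (S ⋈[f=g] σ[v='p'](R))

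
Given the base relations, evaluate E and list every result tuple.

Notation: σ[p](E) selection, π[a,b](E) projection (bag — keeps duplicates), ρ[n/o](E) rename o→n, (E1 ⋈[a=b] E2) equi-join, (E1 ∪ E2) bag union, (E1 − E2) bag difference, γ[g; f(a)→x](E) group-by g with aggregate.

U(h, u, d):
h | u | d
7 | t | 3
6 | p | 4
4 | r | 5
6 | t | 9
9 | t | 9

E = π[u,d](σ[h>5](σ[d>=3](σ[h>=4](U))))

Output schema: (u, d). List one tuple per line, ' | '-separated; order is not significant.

Row counts bottom-up:
  U → 5
  σ[h>=4](U) → 5
  σ[d>=3](σ[h>=4](U)) → 5
  σ[h>5](σ[d>=3](σ[h>=4](U))) → 4
  π[u,d](σ[h>5](σ[d>=3](σ[h>=4](U)))) → 4

== RESULT ==
u | d
p | 4
t | 3
t | 9
t | 9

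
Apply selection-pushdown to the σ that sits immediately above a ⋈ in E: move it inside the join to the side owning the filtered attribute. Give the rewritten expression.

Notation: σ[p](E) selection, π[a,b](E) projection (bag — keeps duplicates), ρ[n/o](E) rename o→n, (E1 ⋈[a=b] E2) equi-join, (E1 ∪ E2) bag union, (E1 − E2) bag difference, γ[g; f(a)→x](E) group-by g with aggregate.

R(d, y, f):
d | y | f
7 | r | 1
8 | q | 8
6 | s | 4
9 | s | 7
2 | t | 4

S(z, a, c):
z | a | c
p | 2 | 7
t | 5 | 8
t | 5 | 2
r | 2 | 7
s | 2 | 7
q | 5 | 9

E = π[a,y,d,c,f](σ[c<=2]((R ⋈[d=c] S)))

σ filters on c, owned by the right side.
E' = π[a,y,d,c,f]((R ⋈[d=c] σ[c<=2](S)))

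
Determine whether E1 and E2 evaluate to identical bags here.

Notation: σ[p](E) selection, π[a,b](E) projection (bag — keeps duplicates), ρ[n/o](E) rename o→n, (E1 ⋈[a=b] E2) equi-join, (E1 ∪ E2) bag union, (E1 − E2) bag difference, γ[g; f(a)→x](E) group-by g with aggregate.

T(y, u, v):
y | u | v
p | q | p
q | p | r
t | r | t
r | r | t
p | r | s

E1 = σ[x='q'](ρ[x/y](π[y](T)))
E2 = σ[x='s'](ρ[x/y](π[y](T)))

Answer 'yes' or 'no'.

E1 row counts bottom-up:
  T → 5
  π[y](T) → 5
  ρ[x/y](π[y](T)) → 5
  σ[x='q'](ρ[x/y](π[y](T))) → 1
E2 row counts bottom-up:
  T → 5
  π[y](T) → 5
  ρ[x/y](π[y](T)) → 5
  σ[x='s'](ρ[x/y](π[y](T))) → 0

E1 result:
x
q
E2 result:
x
(0 rows)
Witness: ('q',) appears 1× in E1 but 0× in E2.

no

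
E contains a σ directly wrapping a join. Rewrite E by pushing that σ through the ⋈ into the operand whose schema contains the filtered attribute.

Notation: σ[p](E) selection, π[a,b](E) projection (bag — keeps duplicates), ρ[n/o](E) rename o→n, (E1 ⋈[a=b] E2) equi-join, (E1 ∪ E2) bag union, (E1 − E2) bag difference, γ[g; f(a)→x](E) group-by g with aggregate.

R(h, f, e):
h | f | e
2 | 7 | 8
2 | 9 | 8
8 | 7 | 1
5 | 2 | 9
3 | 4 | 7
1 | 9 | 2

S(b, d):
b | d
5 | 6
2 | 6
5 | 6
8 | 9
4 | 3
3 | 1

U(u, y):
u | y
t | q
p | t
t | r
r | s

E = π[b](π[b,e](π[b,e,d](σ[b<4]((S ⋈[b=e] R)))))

σ filters on b, owned by the left side.
E' = π[b](π[b,e](π[b,e,d]((σ[b<4](S) ⋈[b=e] R))))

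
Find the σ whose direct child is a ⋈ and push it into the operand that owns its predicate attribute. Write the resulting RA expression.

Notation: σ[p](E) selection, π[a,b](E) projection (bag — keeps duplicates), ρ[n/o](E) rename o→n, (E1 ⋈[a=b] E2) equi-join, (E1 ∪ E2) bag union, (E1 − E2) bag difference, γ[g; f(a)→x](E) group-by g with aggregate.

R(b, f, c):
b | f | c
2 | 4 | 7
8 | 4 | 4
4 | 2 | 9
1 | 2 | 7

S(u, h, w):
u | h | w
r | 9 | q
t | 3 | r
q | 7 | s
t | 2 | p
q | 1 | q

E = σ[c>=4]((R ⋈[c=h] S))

σ filters on c, owned by the left side.
E' = (σ[c>=4](R) ⋈[c=h] S)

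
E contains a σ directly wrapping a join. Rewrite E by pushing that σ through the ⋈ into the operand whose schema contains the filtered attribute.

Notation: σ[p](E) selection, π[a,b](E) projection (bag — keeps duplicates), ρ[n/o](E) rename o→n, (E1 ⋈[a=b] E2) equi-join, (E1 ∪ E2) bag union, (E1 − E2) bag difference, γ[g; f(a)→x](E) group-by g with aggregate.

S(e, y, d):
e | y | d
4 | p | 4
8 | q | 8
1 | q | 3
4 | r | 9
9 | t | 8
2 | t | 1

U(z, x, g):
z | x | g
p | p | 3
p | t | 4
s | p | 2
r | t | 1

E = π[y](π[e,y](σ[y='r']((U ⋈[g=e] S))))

σ filters on y, owned by the right side.
E' = π[y](π[e,y]((U ⋈[g=e] σ[y='r'](S))))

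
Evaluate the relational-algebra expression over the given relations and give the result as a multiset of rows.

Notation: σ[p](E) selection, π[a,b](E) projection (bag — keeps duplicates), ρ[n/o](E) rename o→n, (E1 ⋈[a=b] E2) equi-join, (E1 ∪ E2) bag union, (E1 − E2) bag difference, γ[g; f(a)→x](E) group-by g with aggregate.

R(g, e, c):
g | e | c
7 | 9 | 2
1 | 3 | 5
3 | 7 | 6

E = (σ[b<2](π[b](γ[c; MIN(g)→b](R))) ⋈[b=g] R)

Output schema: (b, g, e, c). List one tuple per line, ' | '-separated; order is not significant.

Row counts bottom-up:
  R → 3
  γ[c; MIN(g)→b](R) → 3
  π[b](γ[c; MIN(g)→b](R)) → 3
  σ[b<2](π[b](γ[c; MIN(g)→b](R))) → 1
  R → 3
  (σ[b<2](π[b](γ[c; MIN(g)→b](R))) ⋈[b=g] R) → 1

== RESULT ==
b | g | e | c
1 | 1 | 3 | 5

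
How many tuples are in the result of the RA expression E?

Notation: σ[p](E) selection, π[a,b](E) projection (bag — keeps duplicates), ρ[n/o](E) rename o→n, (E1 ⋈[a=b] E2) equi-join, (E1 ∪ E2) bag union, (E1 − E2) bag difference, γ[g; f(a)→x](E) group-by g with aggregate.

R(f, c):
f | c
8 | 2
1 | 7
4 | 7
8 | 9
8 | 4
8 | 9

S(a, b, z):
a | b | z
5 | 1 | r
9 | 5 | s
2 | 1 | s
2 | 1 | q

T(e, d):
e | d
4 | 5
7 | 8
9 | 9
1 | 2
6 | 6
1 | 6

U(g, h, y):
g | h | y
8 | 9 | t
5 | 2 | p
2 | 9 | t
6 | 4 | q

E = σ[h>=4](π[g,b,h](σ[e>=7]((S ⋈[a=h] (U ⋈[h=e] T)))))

Row counts bottom-up:
  S → 4
  U → 4
  T → 6
  (U ⋈[h=e] T) → 3
  (S ⋈[a=h] (U ⋈[h=e] T)) → 2
  σ[e>=7]((S ⋈[a=h] (U ⋈[h=e] T))) → 2
  π[g,b,h](σ[e>=7]((S ⋈[a=h] (U ⋈[h=e] T)))) → 2
  σ[h>=4](π[g,b,h](σ[e>=7]((S ⋈[a=h] (U ⋈[h=e] T))))) → 2

|E| = 2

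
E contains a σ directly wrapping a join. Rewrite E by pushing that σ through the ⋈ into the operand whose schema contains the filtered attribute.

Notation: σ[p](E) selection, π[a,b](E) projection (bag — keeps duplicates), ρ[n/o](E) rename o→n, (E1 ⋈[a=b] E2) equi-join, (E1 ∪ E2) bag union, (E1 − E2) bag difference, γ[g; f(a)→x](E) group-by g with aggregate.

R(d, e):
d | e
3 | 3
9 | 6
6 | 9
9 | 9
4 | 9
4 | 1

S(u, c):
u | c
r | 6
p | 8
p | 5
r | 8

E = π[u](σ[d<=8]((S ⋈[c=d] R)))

σ filters on d, owned by the right side.
E' = π[u]((S ⋈[c=d] σ[d<=8](R)))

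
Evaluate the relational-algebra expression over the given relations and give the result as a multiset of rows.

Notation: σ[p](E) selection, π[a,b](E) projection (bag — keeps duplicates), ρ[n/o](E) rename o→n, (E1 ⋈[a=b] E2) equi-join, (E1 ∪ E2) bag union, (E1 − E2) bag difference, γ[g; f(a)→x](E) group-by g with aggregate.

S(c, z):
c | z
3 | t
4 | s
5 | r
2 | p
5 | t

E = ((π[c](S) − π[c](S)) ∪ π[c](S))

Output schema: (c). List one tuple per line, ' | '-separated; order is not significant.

Stepwise |·|:
  S → 5
  π[c](S) → 5
  S → 5
  π[c](S) → 5
  (π[c](S) − π[c](S)) → 0
  S → 5
  π[c](S) → 5
  ((π[c](S) − π[c](S)) ∪ π[c](S)) → 5

== RESULT ==
c
2
3
4
5
5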